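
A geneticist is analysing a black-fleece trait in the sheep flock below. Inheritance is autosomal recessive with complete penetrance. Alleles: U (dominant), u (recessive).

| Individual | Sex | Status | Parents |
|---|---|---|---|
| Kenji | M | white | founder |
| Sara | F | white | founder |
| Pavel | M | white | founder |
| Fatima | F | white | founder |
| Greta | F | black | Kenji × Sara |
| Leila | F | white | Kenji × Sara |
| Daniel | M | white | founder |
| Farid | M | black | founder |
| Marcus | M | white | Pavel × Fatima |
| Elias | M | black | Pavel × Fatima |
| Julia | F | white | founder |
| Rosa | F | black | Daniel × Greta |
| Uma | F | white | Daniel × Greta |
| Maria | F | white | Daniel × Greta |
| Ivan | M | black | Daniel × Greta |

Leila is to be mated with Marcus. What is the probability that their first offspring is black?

1/9

Kenji is white so carries U and passed u to Greta (uu), so Kenji is Uu.
Sara is white so carries U and passed u to Greta (uu), so Sara is Uu.
Leila is a white offspring of Kenji (Uu) × Sara (Uu), whose cross gives 1/4 UU : 1/2 Uu : 1/4 uu; conditioning on being white, Leila is UU with probability 1/3, Uu with probability 2/3.
Pavel is white so carries U and passed u to Elias (uu), so Pavel is Uu.
Fatima is white so carries U and passed u to Elias (uu), so Fatima is Uu.
Marcus is a white offspring of Pavel (Uu) × Fatima (Uu), whose cross gives 1/4 UU : 1/2 Uu : 1/4 uu; conditioning on being white, Marcus is UU with probability 1/3, Uu with probability 2/3.
Summing over parental genotype combinations, P(offspring is black) = 4/9·1/4 = 1/9.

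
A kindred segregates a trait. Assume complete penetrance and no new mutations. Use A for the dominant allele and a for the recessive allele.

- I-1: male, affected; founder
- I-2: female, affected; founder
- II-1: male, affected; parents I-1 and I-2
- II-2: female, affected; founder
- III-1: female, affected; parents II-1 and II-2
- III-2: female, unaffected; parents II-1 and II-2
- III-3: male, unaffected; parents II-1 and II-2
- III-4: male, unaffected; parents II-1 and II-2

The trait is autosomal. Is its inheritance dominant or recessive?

II-1 and II-2 are both affected yet have an unaffected child III-2. Under a recessive model two affected parents are homozygous and every child would be affected, so the trait cannot be recessive.

dominant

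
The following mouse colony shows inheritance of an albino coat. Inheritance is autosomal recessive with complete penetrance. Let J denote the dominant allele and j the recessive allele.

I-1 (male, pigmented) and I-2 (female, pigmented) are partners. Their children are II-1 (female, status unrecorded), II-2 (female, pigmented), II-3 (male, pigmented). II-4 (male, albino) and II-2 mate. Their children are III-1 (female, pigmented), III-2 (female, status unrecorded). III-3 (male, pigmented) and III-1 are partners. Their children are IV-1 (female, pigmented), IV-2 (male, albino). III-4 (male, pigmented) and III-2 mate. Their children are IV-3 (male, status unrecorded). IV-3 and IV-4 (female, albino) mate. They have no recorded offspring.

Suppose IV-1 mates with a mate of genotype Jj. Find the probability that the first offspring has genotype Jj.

1/2

III-3 is pigmented so carries J and passed j to IV-2 (jj), so III-3 is Jj.
III-1 is pigmented so carries J and received j from II-4 (jj), so III-1 is Jj.
IV-1 is a pigmented offspring of III-3 (Jj) × III-1 (Jj), whose cross gives 1/4 JJ : 1/2 Jj : 1/4 jj; conditioning on being pigmented, IV-1 is JJ with probability 1/3, Jj with probability 2/3.
Summing over parental genotype combinations, P(offspring has genotype Jj) = 1/3·1/2 + 2/3·1/2 = 1/2.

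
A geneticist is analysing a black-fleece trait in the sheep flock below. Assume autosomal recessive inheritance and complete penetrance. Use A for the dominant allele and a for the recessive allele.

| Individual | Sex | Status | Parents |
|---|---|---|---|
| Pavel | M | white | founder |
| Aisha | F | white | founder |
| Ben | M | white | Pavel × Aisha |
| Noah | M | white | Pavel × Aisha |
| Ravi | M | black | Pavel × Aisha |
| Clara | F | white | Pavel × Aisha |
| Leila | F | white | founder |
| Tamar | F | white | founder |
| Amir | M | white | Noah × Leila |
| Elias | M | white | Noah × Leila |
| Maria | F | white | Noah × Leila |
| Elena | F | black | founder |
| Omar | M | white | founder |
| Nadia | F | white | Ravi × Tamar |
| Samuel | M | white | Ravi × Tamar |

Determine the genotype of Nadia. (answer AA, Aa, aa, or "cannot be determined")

Aa

From phenotype alone, Nadia is AA or Aa.
Nadia is white so carries A and received a from Ravi (aa), so Nadia is Aa.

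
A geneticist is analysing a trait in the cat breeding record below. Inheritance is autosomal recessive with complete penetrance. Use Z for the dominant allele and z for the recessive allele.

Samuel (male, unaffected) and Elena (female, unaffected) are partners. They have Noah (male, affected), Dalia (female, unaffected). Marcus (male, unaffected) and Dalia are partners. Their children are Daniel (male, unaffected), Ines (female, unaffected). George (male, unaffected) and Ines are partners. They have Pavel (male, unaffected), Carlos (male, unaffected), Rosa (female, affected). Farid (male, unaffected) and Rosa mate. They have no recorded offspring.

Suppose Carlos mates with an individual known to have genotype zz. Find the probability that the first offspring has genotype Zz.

2/3

George is unaffected so carries Z and passed z to Rosa (zz), so George is Zz.
Ines is unaffected so carries Z and passed z to Rosa (zz), so Ines is Zz.
Carlos is an unaffected offspring of George (Zz) × Ines (Zz), whose cross gives 1/4 ZZ : 1/2 Zz : 1/4 zz; conditioning on being unaffected, Carlos is ZZ with probability 1/3, Zz with probability 2/3.
Summing over parental genotype combinations, P(offspring has genotype Zz) = 1/3·1 + 2/3·1/2 = 2/3.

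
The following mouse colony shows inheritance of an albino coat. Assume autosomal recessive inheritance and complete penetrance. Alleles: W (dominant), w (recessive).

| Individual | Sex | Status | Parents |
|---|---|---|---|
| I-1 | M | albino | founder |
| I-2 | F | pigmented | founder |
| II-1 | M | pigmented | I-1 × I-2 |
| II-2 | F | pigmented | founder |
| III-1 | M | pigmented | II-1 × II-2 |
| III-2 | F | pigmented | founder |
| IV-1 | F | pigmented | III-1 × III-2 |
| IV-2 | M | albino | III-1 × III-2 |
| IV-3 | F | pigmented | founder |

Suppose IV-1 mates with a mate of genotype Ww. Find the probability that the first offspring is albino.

III-1 is pigmented so carries W and passed w to IV-2 (ww), so III-1 is Ww.
III-2 is pigmented so carries W and passed w to IV-2 (ww), so III-2 is Ww.
IV-1 is a pigmented offspring of III-1 (Ww) × III-2 (Ww), whose cross gives 1/4 WW : 1/2 Ww : 1/4 ww; conditioning on being pigmented, IV-1 is WW with probability 1/3, Ww with probability 2/3.
Summing over parental genotype combinations, P(offspring is albino) = 2/3·1/4 = 1/6.

1/6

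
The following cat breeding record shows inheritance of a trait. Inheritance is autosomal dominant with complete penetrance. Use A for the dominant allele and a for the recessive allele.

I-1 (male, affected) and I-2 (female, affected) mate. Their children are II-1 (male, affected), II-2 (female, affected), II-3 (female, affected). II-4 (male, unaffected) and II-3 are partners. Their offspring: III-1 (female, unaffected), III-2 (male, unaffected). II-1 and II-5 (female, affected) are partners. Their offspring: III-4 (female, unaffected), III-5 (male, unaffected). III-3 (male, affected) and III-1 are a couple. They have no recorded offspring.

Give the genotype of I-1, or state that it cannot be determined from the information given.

cannot be determined

I-1's phenotype allows AA or Aa, and no parent or child forces a single allele at both positions; consistent genotype assignments exist with I-1 as AA or Aa.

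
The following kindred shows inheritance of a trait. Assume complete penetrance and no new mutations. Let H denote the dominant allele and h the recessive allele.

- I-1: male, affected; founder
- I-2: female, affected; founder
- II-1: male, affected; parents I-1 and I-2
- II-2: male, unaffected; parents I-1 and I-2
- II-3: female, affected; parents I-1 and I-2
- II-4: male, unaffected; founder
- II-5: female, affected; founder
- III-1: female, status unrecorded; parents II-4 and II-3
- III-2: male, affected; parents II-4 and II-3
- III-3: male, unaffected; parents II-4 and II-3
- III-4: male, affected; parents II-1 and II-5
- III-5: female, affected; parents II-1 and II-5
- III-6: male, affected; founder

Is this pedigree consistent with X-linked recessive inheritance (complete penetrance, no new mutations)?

Under X-linked recessive, II-2 (unaffected, male) cannot arise from I-1 (affected) × I-2 (affected).

No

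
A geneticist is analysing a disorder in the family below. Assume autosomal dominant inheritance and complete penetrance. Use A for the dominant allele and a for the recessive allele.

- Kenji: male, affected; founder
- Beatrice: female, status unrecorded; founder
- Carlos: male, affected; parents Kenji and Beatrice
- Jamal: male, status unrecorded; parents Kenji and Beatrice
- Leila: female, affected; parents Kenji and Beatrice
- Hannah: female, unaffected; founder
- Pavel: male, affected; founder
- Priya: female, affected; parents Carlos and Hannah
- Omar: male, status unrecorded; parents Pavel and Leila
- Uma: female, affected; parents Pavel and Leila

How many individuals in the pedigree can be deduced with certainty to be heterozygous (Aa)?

Obligate heterozygotes: Priya is affected so carries A and received a from Hannah (aa), so Priya is Aa.
Every other individual is either homozygous by phenotype or has at least one consistent homozygous assignment, so the count is 1.

1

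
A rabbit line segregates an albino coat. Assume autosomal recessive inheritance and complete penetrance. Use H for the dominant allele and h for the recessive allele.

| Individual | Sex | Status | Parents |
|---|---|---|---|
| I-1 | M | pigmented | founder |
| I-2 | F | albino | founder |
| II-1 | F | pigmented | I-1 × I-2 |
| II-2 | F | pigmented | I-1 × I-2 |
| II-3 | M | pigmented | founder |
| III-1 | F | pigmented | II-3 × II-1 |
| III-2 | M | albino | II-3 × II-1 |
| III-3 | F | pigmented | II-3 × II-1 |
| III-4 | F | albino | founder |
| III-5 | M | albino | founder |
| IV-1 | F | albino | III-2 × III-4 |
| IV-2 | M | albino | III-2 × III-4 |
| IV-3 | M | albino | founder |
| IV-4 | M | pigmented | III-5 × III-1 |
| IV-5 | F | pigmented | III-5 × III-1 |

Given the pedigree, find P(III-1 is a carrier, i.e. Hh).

II-3 is pigmented so carries H and passed h to III-2 (hh), so II-3 is Hh.
II-1 is pigmented so carries H and received h from I-2 (hh), so II-1 is Hh.
Their cross gives offspring ratios 1/4 HH : 1/2 Hh : 1/4 hh. Conditioning on III-1 being pigmented, P(Hh) = 1/2 / 3/4 = 2/3 before taking III-1's own offspring into account.
III-5 is albino, so III-5 is hh.
Now use III-1's offspring. Probability of each recorded status — pigmented son IV-4: 1/2 if III-1 is Hh, 1 if HH; pigmented daughter IV-5: 1/2 if III-1 is Hh, 1 if HH.
Bayes: P(Hh) = 2/3·1/4 / (2/3·1/4 + 1/3·1) = 1/3.

1/3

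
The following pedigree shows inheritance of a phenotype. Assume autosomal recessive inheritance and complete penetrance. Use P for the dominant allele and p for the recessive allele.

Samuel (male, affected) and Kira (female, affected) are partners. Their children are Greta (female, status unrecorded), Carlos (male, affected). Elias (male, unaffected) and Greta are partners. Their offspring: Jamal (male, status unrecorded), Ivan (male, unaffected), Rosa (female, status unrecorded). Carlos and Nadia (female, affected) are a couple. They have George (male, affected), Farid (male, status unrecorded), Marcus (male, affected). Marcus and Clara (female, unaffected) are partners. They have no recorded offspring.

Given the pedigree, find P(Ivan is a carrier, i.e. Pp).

Ivan is unaffected so carries P and received p from Greta (pp), so Ivan is Pp, giving P(Pp) = 1.

1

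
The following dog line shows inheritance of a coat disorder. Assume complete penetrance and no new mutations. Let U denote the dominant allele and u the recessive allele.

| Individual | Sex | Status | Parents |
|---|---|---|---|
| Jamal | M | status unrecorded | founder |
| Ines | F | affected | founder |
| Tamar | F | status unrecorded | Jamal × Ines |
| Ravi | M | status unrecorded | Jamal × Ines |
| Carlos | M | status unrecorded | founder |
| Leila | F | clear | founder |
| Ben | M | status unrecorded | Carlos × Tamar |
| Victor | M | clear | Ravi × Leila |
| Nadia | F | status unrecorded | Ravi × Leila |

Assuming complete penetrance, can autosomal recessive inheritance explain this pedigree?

A consistent assignment under autosomal recessive exists: Jamal UU, Ines uu, Tamar Uu, Ravi Uu, Carlos UU, Leila UU, Ben UU, Victor UU, Nadia UU.
In this assignment every recorded phenotype matches its genotype and every non-founder's genotype is obtainable from its parents' genotypes, so the pedigree is consistent.

Yes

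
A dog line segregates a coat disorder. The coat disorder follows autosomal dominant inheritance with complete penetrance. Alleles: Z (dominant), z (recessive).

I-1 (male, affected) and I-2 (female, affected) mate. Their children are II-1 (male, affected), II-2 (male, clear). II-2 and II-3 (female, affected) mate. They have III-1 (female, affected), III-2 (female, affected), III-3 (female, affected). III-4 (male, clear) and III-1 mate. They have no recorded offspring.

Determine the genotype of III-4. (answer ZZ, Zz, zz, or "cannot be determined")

zz

III-4 is clear, so III-4 is zz.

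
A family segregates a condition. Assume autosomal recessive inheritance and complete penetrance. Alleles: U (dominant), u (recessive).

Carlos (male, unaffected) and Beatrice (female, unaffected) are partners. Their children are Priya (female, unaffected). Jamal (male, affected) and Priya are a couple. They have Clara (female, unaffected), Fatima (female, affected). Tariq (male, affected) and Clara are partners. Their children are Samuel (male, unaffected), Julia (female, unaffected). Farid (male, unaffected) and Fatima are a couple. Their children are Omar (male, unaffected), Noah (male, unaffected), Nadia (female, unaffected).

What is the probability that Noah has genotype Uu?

Noah is unaffected so carries U and received u from Fatima (uu), so Noah is Uu, giving P(Uu) = 1.

1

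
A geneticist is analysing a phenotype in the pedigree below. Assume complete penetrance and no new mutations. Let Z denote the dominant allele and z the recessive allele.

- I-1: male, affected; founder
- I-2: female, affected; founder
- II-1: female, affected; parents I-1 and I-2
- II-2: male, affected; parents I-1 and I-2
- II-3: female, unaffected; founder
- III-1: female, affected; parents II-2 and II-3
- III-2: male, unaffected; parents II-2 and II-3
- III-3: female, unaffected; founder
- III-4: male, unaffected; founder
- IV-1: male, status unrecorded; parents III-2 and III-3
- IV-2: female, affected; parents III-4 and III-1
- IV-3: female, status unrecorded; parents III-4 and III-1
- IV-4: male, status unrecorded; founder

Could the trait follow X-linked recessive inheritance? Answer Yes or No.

No

Under X-linked recessive, IV-2 (affected, female) cannot arise from III-4 (unaffected) × III-1 (affected).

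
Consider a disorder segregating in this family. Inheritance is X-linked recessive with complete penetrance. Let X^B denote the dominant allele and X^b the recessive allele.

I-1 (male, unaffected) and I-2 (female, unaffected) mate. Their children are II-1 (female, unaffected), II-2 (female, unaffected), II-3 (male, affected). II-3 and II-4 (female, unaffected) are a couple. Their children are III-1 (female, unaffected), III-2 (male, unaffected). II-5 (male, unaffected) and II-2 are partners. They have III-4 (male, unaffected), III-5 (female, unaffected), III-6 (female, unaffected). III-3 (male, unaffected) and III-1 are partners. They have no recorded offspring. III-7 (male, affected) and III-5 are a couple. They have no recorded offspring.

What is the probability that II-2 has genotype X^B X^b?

1/3

I-1 is unaffected, so I-1 is X^B Y.
I-2 is unaffected so carries B and passed b to II-3 (X^b Y), so I-2 is X^B X^b.
Their cross gives offspring ratios 1/2 X^B X^B : 1/2 X^B X^b. Conditioning on II-2 being unaffected, P(X^B X^b) = 1/2 / 1 = 1/2 before taking II-2's own offspring into account.
II-5 is unaffected, so II-5 is X^B Y.
Now use II-2's offspring. Probability of each recorded status — unaffected son III-4: 1/2 if II-2 is X^B X^b, 1 if X^B X^B. (III-5, III-6: equally likely either way, so uninformative.)
Bayes: P(X^B X^b) = 1/2·1/2 / (1/2·1/2 + 1/2·1) = 1/3.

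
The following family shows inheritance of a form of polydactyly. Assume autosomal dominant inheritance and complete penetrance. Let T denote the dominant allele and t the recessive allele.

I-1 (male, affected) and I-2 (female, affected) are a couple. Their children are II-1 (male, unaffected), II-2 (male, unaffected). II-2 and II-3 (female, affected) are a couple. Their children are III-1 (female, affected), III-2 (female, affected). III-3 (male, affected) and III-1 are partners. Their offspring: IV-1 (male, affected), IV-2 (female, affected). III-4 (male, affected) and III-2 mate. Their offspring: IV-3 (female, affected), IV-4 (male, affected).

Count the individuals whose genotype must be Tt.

4

Obligate heterozygotes: I-1 is affected so carries T and passed t to II-1 (tt), so I-1 is Tt; I-2 is affected so carries T and passed t to II-1 (tt), so I-2 is Tt; III-1 is affected so carries T and received t from II-2 (tt), so III-1 is Tt; III-2 is affected so carries T and received t from II-2 (tt), so III-2 is Tt.
Every other individual is either homozygous by phenotype or has at least one consistent homozygous assignment, so the count is 4.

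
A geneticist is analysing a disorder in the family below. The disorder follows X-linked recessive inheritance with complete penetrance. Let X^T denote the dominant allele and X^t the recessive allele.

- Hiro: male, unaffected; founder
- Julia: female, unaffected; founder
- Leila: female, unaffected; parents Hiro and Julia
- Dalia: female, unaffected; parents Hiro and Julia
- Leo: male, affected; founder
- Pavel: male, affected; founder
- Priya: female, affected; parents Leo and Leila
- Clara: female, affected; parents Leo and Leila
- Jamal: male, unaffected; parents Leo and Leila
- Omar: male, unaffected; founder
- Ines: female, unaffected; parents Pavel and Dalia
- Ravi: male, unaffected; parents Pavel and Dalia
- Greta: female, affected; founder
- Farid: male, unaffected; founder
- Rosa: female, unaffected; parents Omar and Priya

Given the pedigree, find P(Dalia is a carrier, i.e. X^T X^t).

1/5

Hiro is unaffected, so Hiro is X^T Y.
Julia is unaffected so carries T and passed t to Leila (X^T X^t, whose T came from Hiro), so Julia is X^T X^t.
Their cross gives offspring ratios 1/2 X^T X^T : 1/2 X^T X^t. Conditioning on Dalia being unaffected, P(X^T X^t) = 1/2 / 1 = 1/2 before taking Dalia's own offspring into account.
Pavel is affected, so Pavel is X^t Y.
Now use Dalia's offspring. Probability of each recorded status — unaffected daughter Ines: 1/2 if Dalia is X^T X^t, 1 if X^T X^T; unaffected son Ravi: 1/2 if Dalia is X^T X^t, 1 if X^T X^T.
Bayes: P(X^T X^t) = 1/2·1/4 / (1/2·1/4 + 1/2·1) = 1/5.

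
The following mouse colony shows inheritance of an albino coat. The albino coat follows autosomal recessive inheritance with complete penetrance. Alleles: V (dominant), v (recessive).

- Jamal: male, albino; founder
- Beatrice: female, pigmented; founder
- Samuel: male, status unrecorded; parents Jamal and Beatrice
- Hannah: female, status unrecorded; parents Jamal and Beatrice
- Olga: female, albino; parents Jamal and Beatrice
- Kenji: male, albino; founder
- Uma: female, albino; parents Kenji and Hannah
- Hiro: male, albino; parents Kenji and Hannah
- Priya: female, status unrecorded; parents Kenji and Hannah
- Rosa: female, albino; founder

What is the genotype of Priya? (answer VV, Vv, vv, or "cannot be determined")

cannot be determined

Priya's phenotype is unrecorded, and no parent or child forces a single allele at both positions; consistent genotype assignments exist with Priya as Vv or vv.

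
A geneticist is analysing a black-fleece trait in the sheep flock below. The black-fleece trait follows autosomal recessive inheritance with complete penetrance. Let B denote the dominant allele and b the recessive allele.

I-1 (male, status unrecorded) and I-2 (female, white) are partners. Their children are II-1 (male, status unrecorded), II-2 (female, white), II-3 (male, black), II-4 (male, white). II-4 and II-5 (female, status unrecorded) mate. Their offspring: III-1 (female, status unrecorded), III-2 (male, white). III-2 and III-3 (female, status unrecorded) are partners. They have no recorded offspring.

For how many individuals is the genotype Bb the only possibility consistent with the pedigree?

1

Obligate heterozygotes: I-2 is white so carries B and passed b to II-3 (bb), so I-2 is Bb.
Every other individual is either homozygous by phenotype or has at least one consistent homozygous assignment, so the count is 1.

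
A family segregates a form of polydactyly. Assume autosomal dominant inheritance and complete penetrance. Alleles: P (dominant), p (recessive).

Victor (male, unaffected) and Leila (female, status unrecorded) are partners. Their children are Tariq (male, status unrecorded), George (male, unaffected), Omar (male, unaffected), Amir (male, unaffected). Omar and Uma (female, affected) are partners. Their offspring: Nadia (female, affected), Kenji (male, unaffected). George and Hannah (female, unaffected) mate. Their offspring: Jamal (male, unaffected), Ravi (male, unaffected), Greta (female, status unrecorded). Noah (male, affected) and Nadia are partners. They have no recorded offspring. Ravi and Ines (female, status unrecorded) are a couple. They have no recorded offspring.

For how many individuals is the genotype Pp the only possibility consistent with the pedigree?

Obligate heterozygotes: Uma is affected so carries P and passed p to Kenji (pp), so Uma is Pp; Nadia is affected so carries P and received p from Omar (pp), so Nadia is Pp.
Every other individual is either homozygous by phenotype or has at least one consistent homozygous assignment, so the count is 2.

2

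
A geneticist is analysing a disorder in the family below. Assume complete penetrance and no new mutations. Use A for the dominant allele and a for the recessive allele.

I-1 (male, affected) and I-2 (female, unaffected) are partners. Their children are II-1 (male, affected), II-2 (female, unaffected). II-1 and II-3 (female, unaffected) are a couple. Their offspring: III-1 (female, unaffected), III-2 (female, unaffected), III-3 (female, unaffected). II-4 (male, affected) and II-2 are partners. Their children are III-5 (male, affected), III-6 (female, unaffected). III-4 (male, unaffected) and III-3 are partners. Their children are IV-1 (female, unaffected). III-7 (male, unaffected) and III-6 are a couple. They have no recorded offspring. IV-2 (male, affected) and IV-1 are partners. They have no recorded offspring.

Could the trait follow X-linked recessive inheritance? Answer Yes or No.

A consistent assignment under X-linked recessive exists: I-1 X^a Y, I-2 X^A X^a, II-1 X^a Y, II-2 X^A X^a, II-3 X^A X^A, II-4 X^a Y, III-1 X^A X^a, III-2 X^A X^a, III-3 X^A X^a, III-4 X^A Y, III-5 X^a Y, III-6 X^A X^a, III-7 X^A Y, IV-1 X^A X^A, IV-2 X^a Y.
In this assignment every recorded phenotype matches its genotype and every non-founder's genotype is obtainable from its parents' genotypes, so the pedigree is consistent.

Yes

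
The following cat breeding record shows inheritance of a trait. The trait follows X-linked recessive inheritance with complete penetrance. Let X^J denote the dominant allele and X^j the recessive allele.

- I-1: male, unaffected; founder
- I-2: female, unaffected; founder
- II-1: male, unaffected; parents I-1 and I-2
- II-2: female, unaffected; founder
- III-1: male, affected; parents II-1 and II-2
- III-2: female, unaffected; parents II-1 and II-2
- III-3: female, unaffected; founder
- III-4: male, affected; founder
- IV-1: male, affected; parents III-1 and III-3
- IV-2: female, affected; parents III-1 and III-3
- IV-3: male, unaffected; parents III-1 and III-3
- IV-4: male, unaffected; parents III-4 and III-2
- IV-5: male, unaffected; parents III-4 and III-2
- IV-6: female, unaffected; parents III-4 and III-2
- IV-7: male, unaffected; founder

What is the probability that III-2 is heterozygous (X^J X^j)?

II-1 is unaffected, so II-1 is X^J Y.
II-2 is unaffected so carries J and passed j to III-1 (X^j Y), so II-2 is X^J X^j.
Their cross gives offspring ratios 1/2 X^J X^J : 1/2 X^J X^j. Conditioning on III-2 being unaffected, P(X^J X^j) = 1/2 / 1 = 1/2 before taking III-2's own offspring into account.
III-4 is affected, so III-4 is X^j Y.
Now use III-2's offspring. Probability of each recorded status — unaffected son IV-4: 1/2 if III-2 is X^J X^j, 1 if X^J X^J; unaffected son IV-5: 1/2 if III-2 is X^J X^j, 1 if X^J X^J; unaffected daughter IV-6: 1/2 if III-2 is X^J X^j, 1 if X^J X^J.
Bayes: P(X^J X^j) = 1/2·1/8 / (1/2·1/8 + 1/2·1) = 1/9.

1/9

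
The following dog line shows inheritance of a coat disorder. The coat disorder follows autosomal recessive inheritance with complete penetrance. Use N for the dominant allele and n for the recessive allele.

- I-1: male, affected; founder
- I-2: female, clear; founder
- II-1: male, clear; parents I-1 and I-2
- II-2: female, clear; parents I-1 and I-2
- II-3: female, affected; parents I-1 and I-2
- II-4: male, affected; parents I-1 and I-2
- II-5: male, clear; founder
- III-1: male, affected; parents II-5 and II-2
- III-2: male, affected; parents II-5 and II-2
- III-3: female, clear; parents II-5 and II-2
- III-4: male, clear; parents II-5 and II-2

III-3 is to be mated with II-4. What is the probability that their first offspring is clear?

II-5 is clear so carries N and passed n to III-1 (nn), so II-5 is Nn.
II-2 is clear so carries N and received n from I-1 (nn), so II-2 is Nn.
III-3 is a clear offspring of II-5 (Nn) × II-2 (Nn), whose cross gives 1/4 NN : 1/2 Nn : 1/4 nn; conditioning on being clear, III-3 is NN with probability 1/3, Nn with probability 2/3.
II-4 is affected, so II-4 is nn.
Summing over parental genotype combinations, P(offspring is clear) = 1/3·1 + 2/3·1/2 = 2/3.

2/3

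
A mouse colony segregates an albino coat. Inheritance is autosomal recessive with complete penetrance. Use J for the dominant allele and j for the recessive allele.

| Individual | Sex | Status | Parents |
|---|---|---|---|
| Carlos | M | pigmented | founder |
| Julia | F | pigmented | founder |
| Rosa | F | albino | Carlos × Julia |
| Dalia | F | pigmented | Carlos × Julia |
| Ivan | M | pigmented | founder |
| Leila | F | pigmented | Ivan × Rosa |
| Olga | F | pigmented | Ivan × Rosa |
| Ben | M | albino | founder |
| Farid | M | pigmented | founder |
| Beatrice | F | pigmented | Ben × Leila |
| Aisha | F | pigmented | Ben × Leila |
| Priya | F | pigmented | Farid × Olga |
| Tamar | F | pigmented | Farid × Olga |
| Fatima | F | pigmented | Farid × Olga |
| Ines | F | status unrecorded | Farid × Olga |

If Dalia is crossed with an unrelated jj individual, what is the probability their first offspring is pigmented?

2/3

Carlos is pigmented so carries J and passed j to Rosa (jj), so Carlos is Jj.
Julia is pigmented so carries J and passed j to Rosa (jj), so Julia is Jj.
Dalia is a pigmented offspring of Carlos (Jj) × Julia (Jj), whose cross gives 1/4 JJ : 1/2 Jj : 1/4 jj; conditioning on being pigmented, Dalia is JJ with probability 1/3, Jj with probability 2/3.
Summing over parental genotype combinations, P(offspring is pigmented) = 1/3·1 + 2/3·1/2 = 2/3.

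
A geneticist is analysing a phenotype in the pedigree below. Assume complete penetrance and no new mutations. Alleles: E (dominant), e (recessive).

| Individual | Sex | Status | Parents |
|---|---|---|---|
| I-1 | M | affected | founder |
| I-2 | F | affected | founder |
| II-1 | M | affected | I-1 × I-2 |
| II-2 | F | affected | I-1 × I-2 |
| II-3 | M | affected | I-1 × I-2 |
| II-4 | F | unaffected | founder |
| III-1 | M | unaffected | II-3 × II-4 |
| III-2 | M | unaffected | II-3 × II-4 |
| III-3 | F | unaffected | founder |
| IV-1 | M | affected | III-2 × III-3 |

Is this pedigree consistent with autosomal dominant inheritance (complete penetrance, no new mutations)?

No

Under autosomal dominant, IV-1 (affected, male) cannot arise from III-2 (unaffected) × III-3 (unaffected).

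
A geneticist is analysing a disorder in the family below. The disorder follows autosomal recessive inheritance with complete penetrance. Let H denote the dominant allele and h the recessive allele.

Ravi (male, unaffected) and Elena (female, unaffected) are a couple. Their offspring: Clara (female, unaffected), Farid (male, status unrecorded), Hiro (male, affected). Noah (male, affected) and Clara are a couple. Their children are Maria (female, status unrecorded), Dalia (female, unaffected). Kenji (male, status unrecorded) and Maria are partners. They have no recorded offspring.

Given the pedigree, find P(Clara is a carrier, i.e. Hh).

Ravi is unaffected so carries H and passed h to Hiro (hh), so Ravi is Hh.
Elena is unaffected so carries H and passed h to Hiro (hh), so Elena is Hh.
Their cross gives offspring ratios 1/4 HH : 1/2 Hh : 1/4 hh. Conditioning on Clara being unaffected, P(Hh) = 1/2 / 3/4 = 2/3 before taking Clara's own offspring into account.
Noah is affected, so Noah is hh.
Now use Clara's offspring. Probability of each recorded status — unaffected daughter Dalia: 1/2 if Clara is Hh, 1 if HH. (Maria: equally likely either way, so uninformative.)
Bayes: P(Hh) = 2/3·1/2 / (2/3·1/2 + 1/3·1) = 1/2.

1/2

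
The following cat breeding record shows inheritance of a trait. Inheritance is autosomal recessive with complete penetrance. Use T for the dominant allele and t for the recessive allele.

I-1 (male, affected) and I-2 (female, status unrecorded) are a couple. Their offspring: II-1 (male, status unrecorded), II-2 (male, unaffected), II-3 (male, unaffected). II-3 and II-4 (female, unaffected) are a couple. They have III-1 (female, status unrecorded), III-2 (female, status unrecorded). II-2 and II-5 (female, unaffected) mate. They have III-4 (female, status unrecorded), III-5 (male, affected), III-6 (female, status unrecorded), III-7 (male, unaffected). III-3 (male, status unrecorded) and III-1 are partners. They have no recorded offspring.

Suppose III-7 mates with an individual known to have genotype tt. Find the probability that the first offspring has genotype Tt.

II-2 is unaffected so carries T and received t from I-1 (tt), so II-2 is Tt.
II-5 is unaffected so carries T and passed t to III-5 (tt), so II-5 is Tt.
III-7 is an unaffected offspring of II-2 (Tt) × II-5 (Tt), whose cross gives 1/4 TT : 1/2 Tt : 1/4 tt; conditioning on being unaffected, III-7 is TT with probability 1/3, Tt with probability 2/3.
Summing over parental genotype combinations, P(offspring has genotype Tt) = 1/3·1 + 2/3·1/2 = 2/3.

2/3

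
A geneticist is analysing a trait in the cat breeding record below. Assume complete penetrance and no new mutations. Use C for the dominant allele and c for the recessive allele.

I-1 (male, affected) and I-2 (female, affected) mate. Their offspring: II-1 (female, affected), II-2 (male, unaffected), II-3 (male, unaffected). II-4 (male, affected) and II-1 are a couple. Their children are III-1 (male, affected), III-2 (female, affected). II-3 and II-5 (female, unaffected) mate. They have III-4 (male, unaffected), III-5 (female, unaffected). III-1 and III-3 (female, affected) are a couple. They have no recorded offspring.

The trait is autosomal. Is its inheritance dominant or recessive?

dominant

I-1 and I-2 are both affected yet have an unaffected child II-2. Under a recessive model two affected parents are homozygous and every child would be affected, so the trait cannot be recessive.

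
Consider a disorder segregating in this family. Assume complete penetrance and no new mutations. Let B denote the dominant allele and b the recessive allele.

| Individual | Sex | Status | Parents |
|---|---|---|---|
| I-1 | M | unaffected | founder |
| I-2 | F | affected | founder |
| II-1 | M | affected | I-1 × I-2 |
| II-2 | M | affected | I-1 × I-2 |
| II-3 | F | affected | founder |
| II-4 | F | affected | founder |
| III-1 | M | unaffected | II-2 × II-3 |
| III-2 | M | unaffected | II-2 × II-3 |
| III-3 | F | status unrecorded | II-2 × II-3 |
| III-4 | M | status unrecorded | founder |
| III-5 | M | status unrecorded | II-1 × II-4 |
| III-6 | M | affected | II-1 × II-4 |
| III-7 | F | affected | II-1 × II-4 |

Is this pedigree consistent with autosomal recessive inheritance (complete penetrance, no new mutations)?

No

Under autosomal recessive, III-1 (unaffected, male) cannot arise from II-2 (affected) × II-3 (affected).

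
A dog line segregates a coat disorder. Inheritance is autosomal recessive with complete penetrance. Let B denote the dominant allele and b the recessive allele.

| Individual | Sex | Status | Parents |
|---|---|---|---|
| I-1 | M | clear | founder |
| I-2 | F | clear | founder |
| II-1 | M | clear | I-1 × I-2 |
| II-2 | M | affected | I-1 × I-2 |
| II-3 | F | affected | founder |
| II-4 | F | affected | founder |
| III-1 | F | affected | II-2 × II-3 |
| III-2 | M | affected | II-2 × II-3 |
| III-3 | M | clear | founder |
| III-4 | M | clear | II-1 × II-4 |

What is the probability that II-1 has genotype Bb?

1/2

I-1 is clear so carries B and passed b to II-2 (bb), so I-1 is Bb.
I-2 is clear so carries B and passed b to II-2 (bb), so I-2 is Bb.
Their cross gives offspring ratios 1/4 BB : 1/2 Bb : 1/4 bb. Conditioning on II-1 being clear, P(Bb) = 1/2 / 3/4 = 2/3 before taking II-1's own offspring into account.
II-4 is affected, so II-4 is bb.
Now use II-1's offspring. Probability of each recorded status — clear son III-4: 1/2 if II-1 is Bb, 1 if BB.
Bayes: P(Bb) = 2/3·1/2 / (2/3·1/2 + 1/3·1) = 1/2.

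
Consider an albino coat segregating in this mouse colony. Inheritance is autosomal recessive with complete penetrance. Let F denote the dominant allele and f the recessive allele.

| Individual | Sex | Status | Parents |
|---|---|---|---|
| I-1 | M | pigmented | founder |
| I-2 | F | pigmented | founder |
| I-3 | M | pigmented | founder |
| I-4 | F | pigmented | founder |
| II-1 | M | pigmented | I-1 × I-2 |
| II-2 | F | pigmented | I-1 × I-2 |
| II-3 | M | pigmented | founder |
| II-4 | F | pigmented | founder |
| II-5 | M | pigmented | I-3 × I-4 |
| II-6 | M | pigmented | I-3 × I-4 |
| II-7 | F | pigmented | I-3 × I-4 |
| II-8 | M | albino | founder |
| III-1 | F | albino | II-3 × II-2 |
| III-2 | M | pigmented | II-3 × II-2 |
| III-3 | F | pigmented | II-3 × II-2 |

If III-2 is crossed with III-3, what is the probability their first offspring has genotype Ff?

4/9

II-3 is pigmented so carries F and passed f to III-1 (ff), so II-3 is Ff.
II-2 is pigmented so carries F and passed f to III-1 (ff), so II-2 is Ff.
III-2 is a pigmented offspring of II-3 (Ff) × II-2 (Ff), whose cross gives 1/4 FF : 1/2 Ff : 1/4 ff; conditioning on being pigmented, III-2 is FF with probability 1/3, Ff with probability 2/3.
III-3 is a pigmented offspring of II-3 (Ff) × II-2 (Ff), whose cross gives 1/4 FF : 1/2 Ff : 1/4 ff; conditioning on being pigmented, III-3 is FF with probability 1/3, Ff with probability 2/3.
Summing over parental genotype combinations, P(offspring has genotype Ff) = 2/9·1/2 + 2/9·1/2 + 4/9·1/2 = 4/9.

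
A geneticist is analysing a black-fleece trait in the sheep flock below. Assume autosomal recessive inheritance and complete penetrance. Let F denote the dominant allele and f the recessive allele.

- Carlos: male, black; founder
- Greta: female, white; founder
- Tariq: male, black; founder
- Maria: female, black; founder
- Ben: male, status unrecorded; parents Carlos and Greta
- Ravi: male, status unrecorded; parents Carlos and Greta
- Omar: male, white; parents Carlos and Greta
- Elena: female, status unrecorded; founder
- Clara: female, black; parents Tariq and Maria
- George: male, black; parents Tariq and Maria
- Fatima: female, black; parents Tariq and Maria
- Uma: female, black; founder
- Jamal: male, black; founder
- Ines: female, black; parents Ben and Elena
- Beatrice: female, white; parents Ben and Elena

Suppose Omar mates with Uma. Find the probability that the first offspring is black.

Omar is white so carries F and received f from Carlos (ff), so Omar is Ff.
Uma is black, so Uma is ff.
The cross gives 1/2 Ff : 1/2 ff, so P(offspring is black) = 1/2.

1/2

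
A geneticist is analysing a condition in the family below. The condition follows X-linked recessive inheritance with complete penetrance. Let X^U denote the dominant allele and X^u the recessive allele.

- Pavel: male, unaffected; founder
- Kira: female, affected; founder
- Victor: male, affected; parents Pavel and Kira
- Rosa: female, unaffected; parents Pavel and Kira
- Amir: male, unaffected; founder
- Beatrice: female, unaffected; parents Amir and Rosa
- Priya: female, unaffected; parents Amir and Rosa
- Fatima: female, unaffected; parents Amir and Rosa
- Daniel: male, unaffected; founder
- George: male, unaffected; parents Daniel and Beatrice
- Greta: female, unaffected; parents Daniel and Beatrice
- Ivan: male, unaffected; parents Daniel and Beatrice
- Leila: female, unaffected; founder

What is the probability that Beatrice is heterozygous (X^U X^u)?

1/5

Amir is unaffected, so Amir is X^U Y.
Rosa is unaffected so carries U and received u from Kira (X^u X^u), so Rosa is X^U X^u.
Their cross gives offspring ratios 1/2 X^U X^U : 1/2 X^U X^u. Conditioning on Beatrice being unaffected, P(X^U X^u) = 1/2 / 1 = 1/2 before taking Beatrice's own offspring into account.
Daniel is unaffected, so Daniel is X^U Y.
Now use Beatrice's offspring. Probability of each recorded status — unaffected son George: 1/2 if Beatrice is X^U X^u, 1 if X^U X^U; unaffected son Ivan: 1/2 if Beatrice is X^U X^u, 1 if X^U X^U. (Greta: equally likely either way, so uninformative.)
Bayes: P(X^U X^u) = 1/2·1/4 / (1/2·1/4 + 1/2·1) = 1/5.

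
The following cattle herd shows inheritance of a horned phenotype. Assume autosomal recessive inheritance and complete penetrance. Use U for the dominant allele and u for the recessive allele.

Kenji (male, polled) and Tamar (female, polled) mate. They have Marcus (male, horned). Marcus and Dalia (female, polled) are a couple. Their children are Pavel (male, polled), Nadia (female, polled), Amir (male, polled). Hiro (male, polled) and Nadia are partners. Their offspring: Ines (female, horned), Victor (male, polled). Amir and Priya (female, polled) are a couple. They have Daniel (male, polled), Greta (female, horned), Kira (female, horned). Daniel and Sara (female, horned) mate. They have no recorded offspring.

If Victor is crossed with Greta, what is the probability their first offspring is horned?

1/3

Hiro is polled so carries U and passed u to Ines (uu), so Hiro is Uu.
Nadia is polled so carries U and received u from Marcus (uu), so Nadia is Uu.
Victor is a polled offspring of Hiro (Uu) × Nadia (Uu), whose cross gives 1/4 UU : 1/2 Uu : 1/4 uu; conditioning on being polled, Victor is UU with probability 1/3, Uu with probability 2/3.
Greta is horned, so Greta is uu.
Summing over parental genotype combinations, P(offspring is horned) = 2/3·1/2 = 1/3.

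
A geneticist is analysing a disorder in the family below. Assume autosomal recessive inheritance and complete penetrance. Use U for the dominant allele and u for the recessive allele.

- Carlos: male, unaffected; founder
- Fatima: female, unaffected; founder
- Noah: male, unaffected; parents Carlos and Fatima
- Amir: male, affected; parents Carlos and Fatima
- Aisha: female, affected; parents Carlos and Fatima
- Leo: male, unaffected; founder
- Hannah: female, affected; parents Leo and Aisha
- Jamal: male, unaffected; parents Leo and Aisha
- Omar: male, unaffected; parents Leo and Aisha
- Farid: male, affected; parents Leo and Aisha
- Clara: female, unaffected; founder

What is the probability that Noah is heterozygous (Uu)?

2/3

Carlos is unaffected so carries U and passed u to Amir (uu), so Carlos is Uu.
Fatima is unaffected so carries U and passed u to Amir (uu), so Fatima is Uu.
Their cross gives offspring ratios 1/4 UU : 1/2 Uu : 1/4 uu. Conditioning on Noah being unaffected, P(Uu) = 1/2 / 3/4 = 2/3.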